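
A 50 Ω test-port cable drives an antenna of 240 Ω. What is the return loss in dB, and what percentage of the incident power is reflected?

RL ≈ 3.67 dB; 42.9% of incident power reflected

Γ = (240 − 50)/(240 + 50) = 0.655
RL = −20·log₁₀(0.655) = 3.67 dB
P_refl/P_inc = |Γ|² = 0.429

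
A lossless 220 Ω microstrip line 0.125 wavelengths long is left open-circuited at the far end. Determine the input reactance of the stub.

X_in ≈ -220 Ω (capacitive)

βl = 2π × 0.125 = 45°
tan(βl) = 1
For an open-circuited stub, Z_in = −jZ_0·cot(βl) = −jZ_0/tan(βl)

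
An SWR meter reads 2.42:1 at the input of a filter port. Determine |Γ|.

|Γ| ≈ 0.415

|Γ| = (S − 1)/(S + 1) = (2.42 − 1)/(2.42 + 1) = 1.42/3.42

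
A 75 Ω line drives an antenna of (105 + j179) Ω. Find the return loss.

Γ = (30 + j179)/(180 + j179), |Γ| = 0.715
RL = −20·log₁₀|Γ| = −20·log₁₀(0.715)

RL ≈ 2.91 dB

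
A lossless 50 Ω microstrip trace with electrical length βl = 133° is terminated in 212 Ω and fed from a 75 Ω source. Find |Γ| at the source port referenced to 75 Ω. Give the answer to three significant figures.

|Γ| ≈ 0.652

tan(βl) = -1.07
Z_in = Z_0·(Z_L + jZ_0·tanβl)/(Z_0 + jZ_L·tanβl) = 21 + j42 Ω
Γ_s = (Z_in − Z_s)/(Z_in + Z_s) = (-54 + j42)/(96 + j42), |Γ_s| = 0.652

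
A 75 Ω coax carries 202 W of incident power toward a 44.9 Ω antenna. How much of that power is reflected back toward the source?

Γ = (44.9 − 75)/(44.9 + 75) = -0.251
|Γ|² = 0.063
P_refl = |Γ|²·P_inc = 12.7 W, P_del = (1 − |Γ|²)·P_inc = 189 W

P_reflected ≈ 12.7 W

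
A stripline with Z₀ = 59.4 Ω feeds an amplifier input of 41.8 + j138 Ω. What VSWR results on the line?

VSWR ≈ 9.69

Γ = (Z_L − Z_0)/(Z_L + Z_0) = (-17.6 + j138)/(101.2 + j138)
|Γ| = 139/171 = 0.813
VSWR = (1 + |Γ|)/(1 − |Γ|) = 1.81/0.187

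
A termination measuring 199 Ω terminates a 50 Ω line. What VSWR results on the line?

VSWR ≈ 3.98

Γ = (199 − 50)/(199 + 50) = 0.598
VSWR = (1 + 0.598)/(1 − 0.598)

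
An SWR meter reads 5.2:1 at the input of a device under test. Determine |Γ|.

|Γ| ≈ 0.677

|Γ| = (S − 1)/(S + 1) = (5.2 − 1)/(5.2 + 1) = 4.2/6.2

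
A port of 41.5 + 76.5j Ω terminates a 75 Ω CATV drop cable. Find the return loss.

Γ = (-33.5 + j76.5)/(116.5 + j76.5), |Γ| = 0.599
RL = −20·log₁₀|Γ| = −20·log₁₀(0.599)

RL ≈ 4.45 dB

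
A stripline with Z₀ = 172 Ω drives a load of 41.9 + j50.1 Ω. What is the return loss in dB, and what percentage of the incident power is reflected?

Γ = (-130.1 + j50.1)/(213.9 + j50.1), |Γ| = 0.635
RL = −20·log₁₀(0.635) = 3.95 dB
P_refl/P_inc = |Γ|² = 0.403

RL ≈ 3.95 dB; 40.3% of incident power reflected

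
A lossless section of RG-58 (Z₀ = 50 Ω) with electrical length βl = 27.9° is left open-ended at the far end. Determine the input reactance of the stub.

X_in ≈ -94.4 Ω (capacitive)

tan(βl) = 0.529
For an open-ended stub, Z_in = −jZ_0·cot(βl) = −jZ_0/tan(βl)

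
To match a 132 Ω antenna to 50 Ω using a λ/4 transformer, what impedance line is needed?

Z_qwt ≈ 81.2 Ω

Z_qwt = √(Z_0·R_L) = √(50 × 132) = √6600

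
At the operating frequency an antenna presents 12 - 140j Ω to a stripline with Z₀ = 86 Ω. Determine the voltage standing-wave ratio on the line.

VSWR ≈ 26.3

Γ = (Z_L − Z_0)/(Z_L + Z_0) = (-74 − j140)/(98 − j140)
|Γ| = 158/171 = 0.927
VSWR = (1 + |Γ|)/(1 − |Γ|) = 1.93/0.0734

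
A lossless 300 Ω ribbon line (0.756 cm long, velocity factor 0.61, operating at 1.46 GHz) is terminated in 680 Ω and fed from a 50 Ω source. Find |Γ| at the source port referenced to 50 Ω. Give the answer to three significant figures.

|Γ| ≈ 0.848

λ = v/f = 0.61·c / 1.46 GHz = 0.125 m
βl = 2π·l/λ = 2π × 0.0603 = 21.7°
tan(βl) = 0.398
Z_in = Z_0·(Z_L + jZ_0·tanβl)/(Z_0 + jZ_L·tanβl) = 434 − j272 Ω
Γ_s = (Z_in − Z_s)/(Z_in + Z_s) = (384 − j272)/(484 − j272), |Γ_s| = 0.848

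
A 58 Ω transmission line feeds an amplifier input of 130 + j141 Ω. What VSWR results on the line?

VSWR ≈ 5.13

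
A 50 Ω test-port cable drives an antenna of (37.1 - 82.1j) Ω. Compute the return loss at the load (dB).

RL ≈ 3.17 dB

Γ = (-12.9 − j82.1)/(87.1 − j82.1), |Γ| = 0.694
RL = −20·log₁₀|Γ| = −20·log₁₀(0.694)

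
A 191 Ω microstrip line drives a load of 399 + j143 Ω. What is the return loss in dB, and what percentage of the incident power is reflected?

Γ = (208 + j143)/(590 + j143), |Γ| = 0.416
RL = −20·log₁₀(0.416) = 7.62 dB
P_refl/P_inc = |Γ|² = 0.173

RL ≈ 7.62 dB; 17.3% of incident power reflected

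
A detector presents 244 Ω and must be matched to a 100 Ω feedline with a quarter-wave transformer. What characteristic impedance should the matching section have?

Z_qwt ≈ 156 Ω

Z_qwt = √(Z_0·R_L) = √(100 × 244) = √24400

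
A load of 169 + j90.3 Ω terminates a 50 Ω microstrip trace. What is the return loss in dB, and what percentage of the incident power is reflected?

Γ = (119 + j90.3)/(219 + j90.3), |Γ| = 0.631
RL = −20·log₁₀(0.631) = 4 dB
P_refl/P_inc = |Γ|² = 0.398

RL ≈ 4 dB; 39.8% of incident power reflected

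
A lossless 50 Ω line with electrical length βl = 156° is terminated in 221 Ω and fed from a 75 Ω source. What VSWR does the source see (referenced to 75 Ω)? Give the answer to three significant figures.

VSWR ≈ 3.59

tan(βl) = -0.445
Z_in = Z_0·(Z_L + jZ_0·tanβl)/(Z_0 + jZ_L·tanβl) = 54.3 + j84.7 Ω
Γ_s = (Z_in − Z_s)/(Z_in + Z_s) = (-20.7 + j84.7)/(129 + j84.7), |Γ_s| = 0.564
VSWR = (1 + |Γ_s|)/(1 − |Γ_s|)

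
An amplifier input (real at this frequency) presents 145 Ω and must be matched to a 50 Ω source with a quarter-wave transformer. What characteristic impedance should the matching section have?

Z_qwt ≈ 85.1 Ω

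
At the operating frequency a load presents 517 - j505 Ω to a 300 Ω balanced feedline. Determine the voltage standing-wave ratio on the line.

VSWR ≈ 3.68

Γ = (Z_L − Z_0)/(Z_L + Z_0) = (217 − j505)/(817 − j505)
|Γ| = 550/960 = 0.572
VSWR = (1 + |Γ|)/(1 − |Γ|) = 1.57/0.428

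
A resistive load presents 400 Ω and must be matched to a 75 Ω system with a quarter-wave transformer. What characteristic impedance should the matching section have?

Z_qwt ≈ 173 Ω

Z_qwt = √(Z_0·R_L) = √(75 × 400) = √30000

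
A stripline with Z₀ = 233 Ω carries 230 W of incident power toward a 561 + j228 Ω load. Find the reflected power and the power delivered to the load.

P_reflected ≈ 53.8 W; P_delivered ≈ 176 W

|Γ| = |(328 + j228)/(794 + j228)| = 0.484
|Γ|² = 0.234
P_refl = |Γ|²·P_inc = 53.8 W, P_del = (1 − |Γ|²)·P_inc = 176 W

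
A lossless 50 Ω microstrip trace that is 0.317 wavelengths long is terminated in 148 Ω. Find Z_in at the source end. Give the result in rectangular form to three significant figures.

Z_in ≈ 19.8 + j19.4 Ω

βl = 2π × 0.317 = 114°
tan(βl) = tan(114°) = -2.23
Z_in = Z_0·(Z_L + jZ_0·tanβl)/(Z_0 + jZ_L·tanβl)
     = 50·(148 − j112)/(50 − j331)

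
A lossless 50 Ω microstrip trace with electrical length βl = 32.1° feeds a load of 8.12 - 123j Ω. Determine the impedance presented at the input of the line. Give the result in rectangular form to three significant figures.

tan(βl) = tan(32.1°) = 0.627
Z_in = Z_0·(Z_L + jZ_0·tanβl)/(Z_0 + jZ_L·tanβl)
     = 50·(8.12 − j91.6)/(127 + j5.09)

Z_in ≈ 1.75 − j36.1 Ω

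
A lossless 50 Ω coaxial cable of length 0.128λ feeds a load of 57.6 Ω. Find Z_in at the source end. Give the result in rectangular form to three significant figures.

Z_in ≈ 49.2 − j6.99 Ω

βl = 2π × 0.128 = 46.1°
tan(βl) = tan(46.1°) = 1.04
Z_in = Z_0·(Z_L + jZ_0·tanβl)/(Z_0 + jZ_L·tanβl)
     = 50·(57.6 + j51.9)/(50 + j59.8)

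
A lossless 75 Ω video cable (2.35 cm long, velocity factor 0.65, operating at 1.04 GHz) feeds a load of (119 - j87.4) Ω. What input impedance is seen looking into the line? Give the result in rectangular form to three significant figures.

Z_in ≈ 33 − j29.8 Ω

λ = v/f = 0.65·c / 1.04 GHz = 0.188 m
βl = 2π·l/λ = 2π × 0.125 = 45.1°
tan(βl) = tan(45.1°) = 1
Z_in = Z_0·(Z_L + jZ_0·tanβl)/(Z_0 + jZ_L·tanβl)
     = 75·(119 − j12.1)/(163 + j119)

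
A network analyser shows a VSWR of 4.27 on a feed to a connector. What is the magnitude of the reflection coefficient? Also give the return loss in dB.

|Γ| = (S − 1)/(S + 1) = (4.27 − 1)/(4.27 + 1) = 3.27/5.27
RL = −20·log₁₀|Γ| = −20·log₁₀(0.62)

|Γ| ≈ 0.62; return loss ≈ 4.15 dB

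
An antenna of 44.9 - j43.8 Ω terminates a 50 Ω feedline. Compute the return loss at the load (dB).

Γ = (-5.1 − j43.8)/(94.9 − j43.8), |Γ| = 0.422
RL = −20·log₁₀|Γ| = −20·log₁₀(0.422)

RL ≈ 7.5 dB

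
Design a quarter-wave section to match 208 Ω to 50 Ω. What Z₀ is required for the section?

Z_qwt ≈ 102 Ω

Z_qwt = √(Z_0·R_L) = √(50 × 208) = √10400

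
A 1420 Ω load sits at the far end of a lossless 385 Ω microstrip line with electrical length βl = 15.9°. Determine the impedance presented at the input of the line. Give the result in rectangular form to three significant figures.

tan(βl) = tan(15.9°) = 0.285
Z_in = Z_0·(Z_L + jZ_0·tanβl)/(Z_0 + jZ_L·tanβl)
     = 385·(1420 + j110)/(385 + j404)

Z_in ≈ 730 − j657 Ω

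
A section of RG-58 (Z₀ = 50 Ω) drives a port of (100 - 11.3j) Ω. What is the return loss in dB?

Γ = (50 − j11.3)/(150 − j11.3), |Γ| = 0.341
RL = −20·log₁₀|Γ| = −20·log₁₀(0.341)

RL ≈ 9.35 dB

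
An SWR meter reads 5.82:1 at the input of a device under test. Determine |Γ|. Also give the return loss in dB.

|Γ| ≈ 0.707; return loss ≈ 3.01 dB

|Γ| = (S − 1)/(S + 1) = (5.82 − 1)/(5.82 + 1) = 4.82/6.82
RL = −20·log₁₀|Γ| = −20·log₁₀(0.707)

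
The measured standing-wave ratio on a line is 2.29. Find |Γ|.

|Γ| ≈ 0.392

|Γ| = (S − 1)/(S + 1) = (2.29 − 1)/(2.29 + 1) = 1.29/3.29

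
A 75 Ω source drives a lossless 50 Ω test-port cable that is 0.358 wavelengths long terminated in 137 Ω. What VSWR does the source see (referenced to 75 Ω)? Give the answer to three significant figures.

VSWR ≈ 3.27

βl = 2π × 0.358 = 129°
tan(βl) = -1.24
Z_in = Z_0·(Z_L + jZ_0·tanβl)/(Z_0 + jZ_L·tanβl) = 27.7 + j32.2 Ω
Γ_s = (Z_in − Z_s)/(Z_in + Z_s) = (-47.3 + j32.2)/(103 + j32.2), |Γ_s| = 0.531
VSWR = (1 + |Γ_s|)/(1 − |Γ_s|)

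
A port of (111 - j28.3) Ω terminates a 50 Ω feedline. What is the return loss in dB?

RL ≈ 7.72 dB

Γ = (61 − j28.3)/(161 − j28.3), |Γ| = 0.411
RL = −20·log₁₀|Γ| = −20·log₁₀(0.411)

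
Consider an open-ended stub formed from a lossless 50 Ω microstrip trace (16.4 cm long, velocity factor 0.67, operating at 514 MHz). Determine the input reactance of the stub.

X_in ≈ 90.1 Ω (inductive)

λ = v/f = 0.67·c / 514 MHz = 0.391 m
βl = 2π·l/λ = 2π × 0.419 = 151°
tan(βl) = -0.555
For an open-ended stub, Z_in = −jZ_0·cot(βl) = −jZ_0/tan(βl)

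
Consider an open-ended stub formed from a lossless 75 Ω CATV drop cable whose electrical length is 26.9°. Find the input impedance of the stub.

Z_in ≈ −j148 Ω

tan(βl) = 0.507
For an open-ended stub, Z_in = −jZ_0·cot(βl) = −jZ_0/tan(βl)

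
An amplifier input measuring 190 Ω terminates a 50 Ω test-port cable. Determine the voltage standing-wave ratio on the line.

VSWR ≈ 3.8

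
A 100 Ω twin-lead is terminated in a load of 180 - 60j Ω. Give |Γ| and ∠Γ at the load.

Γ = (Z_L − Z_0)/(Z_L + Z_0) = (80 − j60)/(280 − j60)
|Γ| = 100/286 = 0.349

Γ ≈ 0.349 ∠ -24.8°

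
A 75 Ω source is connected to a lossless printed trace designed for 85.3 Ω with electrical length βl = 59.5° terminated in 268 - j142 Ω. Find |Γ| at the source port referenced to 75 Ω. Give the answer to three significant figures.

tan(βl) = 1.7
Z_in = Z_0·(Z_L + jZ_0·tanβl)/(Z_0 + jZ_L·tanβl) = 24.1 − j32.9 Ω
Γ_s = (Z_in − Z_s)/(Z_in + Z_s) = (-50.9 − j32.9)/(99.1 − j32.9), |Γ_s| = 0.58

|Γ| ≈ 0.58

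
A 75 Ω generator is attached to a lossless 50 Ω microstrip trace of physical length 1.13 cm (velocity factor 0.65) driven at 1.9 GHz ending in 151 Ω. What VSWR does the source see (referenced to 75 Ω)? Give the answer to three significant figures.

λ = v/f = 0.65·c / 1.9 GHz = 0.103 m
βl = 2π·l/λ = 2π × 0.11 = 39.6°
tan(βl) = 0.828
Z_in = Z_0·(Z_L + jZ_0·tanβl)/(Z_0 + jZ_L·tanβl) = 35.1 − j46.3 Ω
Γ_s = (Z_in − Z_s)/(Z_in + Z_s) = (-39.9 − j46.3)/(110 − j46.3), |Γ_s| = 0.512
VSWR = (1 + |Γ_s|)/(1 − |Γ_s|)

VSWR ≈ 3.1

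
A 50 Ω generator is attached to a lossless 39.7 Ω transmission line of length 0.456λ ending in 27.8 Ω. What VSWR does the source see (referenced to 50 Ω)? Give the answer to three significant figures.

βl = 2π × 0.456 = 164°
tan(βl) = -0.284
Z_in = Z_0·(Z_L + jZ_0·tanβl)/(Z_0 + jZ_L·tanβl) = 28.9 − j5.52 Ω
Γ_s = (Z_in − Z_s)/(Z_in + Z_s) = (-21.1 − j5.52)/(78.9 − j5.52), |Γ_s| = 0.276
VSWR = (1 + |Γ_s|)/(1 − |Γ_s|)

VSWR ≈ 1.76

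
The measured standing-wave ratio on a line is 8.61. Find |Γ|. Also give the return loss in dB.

|Γ| ≈ 0.792; return loss ≈ 2.03 dB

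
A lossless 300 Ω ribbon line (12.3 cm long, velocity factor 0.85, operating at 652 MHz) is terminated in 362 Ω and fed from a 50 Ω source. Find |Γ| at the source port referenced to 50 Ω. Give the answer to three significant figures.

λ = v/f = 0.85·c / 652 MHz = 0.391 m
βl = 2π·l/λ = 2π × 0.314 = 113°
tan(βl) = -2.33
Z_in = Z_0·(Z_L + jZ_0·tanβl)/(Z_0 + jZ_L·tanβl) = 261 + j35.8 Ω
Γ_s = (Z_in − Z_s)/(Z_in + Z_s) = (211 + j35.8)/(311 + j35.8), |Γ_s| = 0.684

|Γ| ≈ 0.684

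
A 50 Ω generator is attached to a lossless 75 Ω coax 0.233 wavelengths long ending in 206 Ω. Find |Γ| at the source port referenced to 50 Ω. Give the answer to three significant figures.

βl = 2π × 0.233 = 83.9°
tan(βl) = 9.33
Z_in = Z_0·(Z_L + jZ_0·tanβl)/(Z_0 + jZ_L·tanβl) = 27.6 − j6.97 Ω
Γ_s = (Z_in − Z_s)/(Z_in + Z_s) = (-22.4 − j6.97)/(77.6 − j6.97), |Γ_s| = 0.301

|Γ| ≈ 0.301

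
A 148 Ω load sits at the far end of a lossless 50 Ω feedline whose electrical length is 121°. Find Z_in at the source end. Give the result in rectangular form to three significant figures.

tan(βl) = tan(121°) = -1.66
Z_in = Z_0·(Z_L + jZ_0·tanβl)/(Z_0 + jZ_L·tanβl)
     = 50·(148 − j83.2)/(50 − j246)

Z_in ≈ 22.1 + j25.6 Ω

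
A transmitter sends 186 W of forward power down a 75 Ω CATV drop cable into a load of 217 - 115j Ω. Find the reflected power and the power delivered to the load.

P_reflected ≈ 63.1 W; P_delivered ≈ 123 W

|Γ| = |(142 − j115)/(292 − j115)| = 0.582
|Γ|² = 0.339
P_refl = |Γ|²·P_inc = 63.1 W, P_del = (1 − |Γ|²)·P_inc = 123 W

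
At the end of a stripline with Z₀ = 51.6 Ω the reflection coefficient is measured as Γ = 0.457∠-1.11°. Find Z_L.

Z_L = Z_0·(1 + Γ)/(1 − Γ) = 51.6·(1.46 − j0.00885)/(0.543 + j0.00885)

Z_L ≈ 138 − j3.1 Ω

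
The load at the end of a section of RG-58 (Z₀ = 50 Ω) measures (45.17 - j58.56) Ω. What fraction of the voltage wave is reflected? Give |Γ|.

|Γ| ≈ 0.526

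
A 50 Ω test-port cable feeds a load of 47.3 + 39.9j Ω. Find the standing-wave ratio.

VSWR ≈ 2.23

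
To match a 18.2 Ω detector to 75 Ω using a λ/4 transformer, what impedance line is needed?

Z_qwt ≈ 36.9 Ω

Z_qwt = √(Z_0·R_L) = √(75 × 18.2) = √1365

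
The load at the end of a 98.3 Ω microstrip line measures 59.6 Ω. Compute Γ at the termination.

Γ = -0.245

Γ = (Z_L − Z_0)/(Z_L + Z_0) = (59.6 − 98.3)/(59.6 + 98.3) = -38.7/157.9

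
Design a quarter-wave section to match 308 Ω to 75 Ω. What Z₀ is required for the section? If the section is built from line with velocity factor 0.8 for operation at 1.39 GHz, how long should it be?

Z_qwt ≈ 152 Ω; length ≈ 4.32 cm

Z_qwt = √(Z_0·R_L) = √(75 × 308) = √23100
λ = 0.8·c/f = 0.173 m, so l = λ/4 = 0.0432 m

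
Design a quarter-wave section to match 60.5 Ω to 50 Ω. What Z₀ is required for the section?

Z_qwt ≈ 55 Ω

Z_qwt = √(Z_0·R_L) = √(50 × 60.5) = √3025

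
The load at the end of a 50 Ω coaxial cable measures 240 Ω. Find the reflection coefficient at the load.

Γ = (Z_L − Z_0)/(Z_L + Z_0) = (240 − 50)/(240 + 50) = 190/290

Γ = 0.655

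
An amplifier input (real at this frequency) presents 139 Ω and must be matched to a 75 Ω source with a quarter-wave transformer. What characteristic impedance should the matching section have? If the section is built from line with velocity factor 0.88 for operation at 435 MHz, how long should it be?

Z_qwt ≈ 102 Ω; length ≈ 15.2 cm

Z_qwt = √(Z_0·R_L) = √(75 × 139) = √10420
λ = 0.88·c/f = 0.607 m, so l = λ/4 = 0.152 m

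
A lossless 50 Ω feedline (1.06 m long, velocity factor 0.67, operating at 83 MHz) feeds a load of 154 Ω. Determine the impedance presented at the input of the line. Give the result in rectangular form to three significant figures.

Z_in ≈ 68.9 + j66.9 Ω

λ = v/f = 0.67·c / 83 MHz = 2.42 m
βl = 2π·l/λ = 2π × 0.438 = 158°
tan(βl) = tan(158°) = -0.413
Z_in = Z_0·(Z_L + jZ_0·tanβl)/(Z_0 + jZ_L·tanβl)
     = 50·(154 − j20.6)/(50 − j63.5)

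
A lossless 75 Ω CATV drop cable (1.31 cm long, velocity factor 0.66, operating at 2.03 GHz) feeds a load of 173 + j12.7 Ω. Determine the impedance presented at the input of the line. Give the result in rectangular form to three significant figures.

Z_in ≈ 53.1 − j50.1 Ω

λ = v/f = 0.66·c / 2.03 GHz = 0.0975 m
βl = 2π·l/λ = 2π × 0.134 = 48.4°
tan(βl) = tan(48.4°) = 1.12
Z_in = Z_0·(Z_L + jZ_0·tanβl)/(Z_0 + jZ_L·tanβl)
     = 75·(173 + j97)/(60.7 + j195)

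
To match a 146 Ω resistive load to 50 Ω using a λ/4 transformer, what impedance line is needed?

Z_qwt ≈ 85.4 Ω

Z_qwt = √(Z_0·R_L) = √(50 × 146) = √7300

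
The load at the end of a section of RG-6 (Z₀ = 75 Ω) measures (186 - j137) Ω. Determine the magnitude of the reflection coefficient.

|Γ| ≈ 0.598

Γ = (Z_L − Z_0)/(Z_L + Z_0) = (111 − j137)/(261 − j137)
|Γ| = 176/295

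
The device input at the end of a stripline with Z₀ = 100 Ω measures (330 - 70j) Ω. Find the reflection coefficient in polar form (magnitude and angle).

Γ ≈ 0.552 ∠ -7.68°

Γ = (Z_L − Z_0)/(Z_L + Z_0) = (230 − j70)/(430 − j70)
|Γ| = 240/436 = 0.552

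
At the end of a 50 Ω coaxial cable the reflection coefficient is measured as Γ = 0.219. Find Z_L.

Z_L ≈ 78 Ω

Z_L = Z_0·(1 + Γ)/(1 − Γ) = 50·(1.22)/(0.781)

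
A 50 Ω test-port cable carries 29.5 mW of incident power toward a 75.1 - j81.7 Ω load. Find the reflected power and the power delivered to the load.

P_reflected ≈ 9.65 mW; P_delivered ≈ 19.8 mW

|Γ| = |(25.1 − j81.7)/(125.1 − j81.7)| = 0.572
|Γ|² = 0.327
P_refl = |Γ|²·P_inc = 9.65 mW, P_del = (1 − |Γ|²)·P_inc = 19.8 mW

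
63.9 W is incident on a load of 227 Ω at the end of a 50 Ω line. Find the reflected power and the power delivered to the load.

Γ = (227 − 50)/(227 + 50) = 0.639
|Γ|² = 0.408
P_refl = |Γ|²·P_inc = 26.1 W, P_del = (1 − |Γ|²)·P_inc = 37.8 W

P_reflected ≈ 26.1 W; P_delivered ≈ 37.8 W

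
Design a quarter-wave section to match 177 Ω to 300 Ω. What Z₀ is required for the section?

Z_qwt ≈ 230 Ω

Z_qwt = √(Z_0·R_L) = √(300 × 177) = √53100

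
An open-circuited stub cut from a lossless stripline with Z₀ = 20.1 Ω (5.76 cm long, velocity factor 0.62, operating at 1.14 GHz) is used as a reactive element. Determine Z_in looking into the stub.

λ = v/f = 0.62·c / 1.14 GHz = 0.163 m
βl = 2π·l/λ = 2π × 0.353 = 127°
tan(βl) = -1.32
For an open-circuited stub, Z_in = −jZ_0·cot(βl) = −jZ_0/tan(βl)

Z_in ≈ +j15.2 Ω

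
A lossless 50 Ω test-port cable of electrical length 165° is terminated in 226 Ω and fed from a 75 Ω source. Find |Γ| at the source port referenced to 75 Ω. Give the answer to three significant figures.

tan(βl) = -0.268
Z_in = Z_0·(Z_L + jZ_0·tanβl)/(Z_0 + jZ_L·tanβl) = 98.2 + j106 Ω
Γ_s = (Z_in − Z_s)/(Z_in + Z_s) = (23.2 + j106)/(173 + j106), |Γ_s| = 0.533

|Γ| ≈ 0.533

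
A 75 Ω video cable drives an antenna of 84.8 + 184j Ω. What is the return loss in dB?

Γ = (9.8 + j184)/(159.8 + j184), |Γ| = 0.756
RL = −20·log₁₀|Γ| = −20·log₁₀(0.756)

RL ≈ 2.43 dB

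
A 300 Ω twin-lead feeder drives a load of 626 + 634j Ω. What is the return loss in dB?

Γ = (326 + j634)/(926 + j634), |Γ| = 0.635
RL = −20·log₁₀|Γ| = −20·log₁₀(0.635)

RL ≈ 3.94 dB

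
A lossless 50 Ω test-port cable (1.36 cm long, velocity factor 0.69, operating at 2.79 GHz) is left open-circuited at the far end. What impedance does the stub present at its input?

λ = v/f = 0.69·c / 2.79 GHz = 0.0742 m
βl = 2π·l/λ = 2π × 0.183 = 66°
tan(βl) = 2.24
For an open-circuited stub, Z_in = −jZ_0·cot(βl) = −jZ_0/tan(βl)

Z_in ≈ −j22.3 Ω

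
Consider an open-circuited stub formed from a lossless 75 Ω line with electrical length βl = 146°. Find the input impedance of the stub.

tan(βl) = -0.675
For an open-circuited stub, Z_in = −jZ_0·cot(βl) = −jZ_0/tan(βl)

Z_in ≈ +j111 Ω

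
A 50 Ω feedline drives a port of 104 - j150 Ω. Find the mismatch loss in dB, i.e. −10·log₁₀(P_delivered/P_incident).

Γ = (54 − j150)/(154 − j150), |Γ| = 0.742
|Γ|² = 0.55, so P_del/P_inc = 1 − |Γ|² = 0.45
ML = −10·log₁₀(1 − |Γ|²)

mismatch loss ≈ 3.47 dB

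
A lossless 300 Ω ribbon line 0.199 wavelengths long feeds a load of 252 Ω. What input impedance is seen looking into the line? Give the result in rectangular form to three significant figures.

Z_in ≈ 343 + j35.9 Ω

βl = 2π × 0.199 = 71.6°
tan(βl) = tan(71.6°) = 3.01
Z_in = Z_0·(Z_L + jZ_0·tanβl)/(Z_0 + jZ_L·tanβl)
     = 300·(252 + j904)/(300 + j759)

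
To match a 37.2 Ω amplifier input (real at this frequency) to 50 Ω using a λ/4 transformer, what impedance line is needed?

Z_qwt ≈ 43.1 Ω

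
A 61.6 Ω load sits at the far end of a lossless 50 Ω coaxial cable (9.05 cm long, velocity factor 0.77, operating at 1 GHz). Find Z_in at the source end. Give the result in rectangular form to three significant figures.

λ = v/f = 0.77·c / 1 GHz = 0.231 m
βl = 2π·l/λ = 2π × 0.392 = 141°
tan(βl) = tan(141°) = -0.809
Z_in = Z_0·(Z_L + jZ_0·tanβl)/(Z_0 + jZ_L·tanβl)
     = 50·(61.6 − j40.4)/(50 − j49.8)

Z_in ≈ 51.1 + j10.5 Ω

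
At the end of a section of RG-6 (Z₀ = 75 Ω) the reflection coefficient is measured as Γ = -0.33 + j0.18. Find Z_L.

Z_L = Z_0·(1 + Γ)/(1 − Γ) = 75·(0.67 + j0.18)/(1.33 − j0.18)

Z_L ≈ 35.8 + j15 Ω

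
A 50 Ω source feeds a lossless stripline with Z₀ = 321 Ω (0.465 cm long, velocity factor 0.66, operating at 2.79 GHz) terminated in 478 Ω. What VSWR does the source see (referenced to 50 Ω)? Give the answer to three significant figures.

λ = v/f = 0.66·c / 2.79 GHz = 0.071 m
βl = 2π·l/λ = 2π × 0.0655 = 23.6°
tan(βl) = 0.437
Z_in = Z_0·(Z_L + jZ_0·tanβl)/(Z_0 + jZ_L·tanβl) = 400 − j120 Ω
Γ_s = (Z_in − Z_s)/(Z_in + Z_s) = (350 − j120)/(450 − j120), |Γ_s| = 0.794
VSWR = (1 + |Γ_s|)/(1 − |Γ_s|)

VSWR ≈ 8.73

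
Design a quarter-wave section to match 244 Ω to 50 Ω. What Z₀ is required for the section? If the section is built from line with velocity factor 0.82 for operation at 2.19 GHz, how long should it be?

Z_qwt = √(Z_0·R_L) = √(50 × 244) = √12200
λ = 0.82·c/f = 0.112 m, so l = λ/4 = 0.0281 m

Z_qwt ≈ 110 Ω; length ≈ 2.81 cm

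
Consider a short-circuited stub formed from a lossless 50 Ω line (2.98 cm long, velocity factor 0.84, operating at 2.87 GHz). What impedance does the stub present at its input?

Z_in ≈ −j79.5 Ω

λ = v/f = 0.84·c / 2.87 GHz = 0.0878 m
βl = 2π·l/λ = 2π × 0.339 = 122°
tan(βl) = -1.59
For a short-circuited stub, Z_in = jZ_0·tan(βl)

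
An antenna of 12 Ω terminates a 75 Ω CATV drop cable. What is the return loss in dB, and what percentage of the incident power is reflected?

Γ = (12 − 75)/(12 + 75) = -0.724
RL = −20·log₁₀(0.724) = 2.8 dB
P_refl/P_inc = |Γ|² = 0.524

RL ≈ 2.8 dB; 52.4% of incident power reflected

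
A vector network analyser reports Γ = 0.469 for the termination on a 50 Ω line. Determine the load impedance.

Z_L ≈ 138 Ω

Z_L = Z_0·(1 + Γ)/(1 − Γ) = 50·(1.47)/(0.531)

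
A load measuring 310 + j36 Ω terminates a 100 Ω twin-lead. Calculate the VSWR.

VSWR ≈ 3.15

Γ = (Z_L − Z_0)/(Z_L + Z_0) = (210 + j36)/(410 + j36)
|Γ| = 213/412 = 0.518
VSWR = (1 + |Γ|)/(1 − |Γ|) = 1.52/0.482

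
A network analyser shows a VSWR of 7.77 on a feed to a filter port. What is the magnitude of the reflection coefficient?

|Γ| = (S − 1)/(S + 1) = (7.77 − 1)/(7.77 + 1) = 6.77/8.77

|Γ| ≈ 0.772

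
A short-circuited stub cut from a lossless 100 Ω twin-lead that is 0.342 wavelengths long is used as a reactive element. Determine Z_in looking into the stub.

Z_in ≈ −j153 Ω

βl = 2π × 0.342 = 123°
tan(βl) = -1.53
For a short-circuited stub, Z_in = jZ_0·tan(βl)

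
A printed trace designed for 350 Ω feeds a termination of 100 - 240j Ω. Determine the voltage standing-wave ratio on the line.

VSWR ≈ 5.24

Γ = (Z_L − Z_0)/(Z_L + Z_0) = (-250 − j240)/(450 − j240)
|Γ| = 347/510 = 0.68
VSWR = (1 + |Γ|)/(1 − |Γ|) = 1.68/0.32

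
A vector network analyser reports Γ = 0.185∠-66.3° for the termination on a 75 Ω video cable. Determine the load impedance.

Z_L = Z_0·(1 + Γ)/(1 − Γ) = 75·(1.07 − j0.169)/(0.926 + j0.169)

Z_L ≈ 81.8 − j28.7 Ω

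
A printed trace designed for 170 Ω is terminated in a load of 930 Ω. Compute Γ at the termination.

Γ = (Z_L − Z_0)/(Z_L + Z_0) = (930 − 170)/(930 + 170) = 760/1100

Γ = 0.691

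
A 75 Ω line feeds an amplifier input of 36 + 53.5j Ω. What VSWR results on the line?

VSWR ≈ 3.32

Γ = (Z_L − Z_0)/(Z_L + Z_0) = (-39 + j53.5)/(111 + j53.5)
|Γ| = 66.2/123 = 0.537
VSWR = (1 + |Γ|)/(1 − |Γ|) = 1.54/0.463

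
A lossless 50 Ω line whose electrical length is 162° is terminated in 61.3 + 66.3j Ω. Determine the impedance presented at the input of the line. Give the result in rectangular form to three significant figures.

tan(βl) = tan(162°) = -0.325
Z_in = Z_0·(Z_L + jZ_0·tanβl)/(Z_0 + jZ_L·tanβl)
     = 50·(61.3 + j50.1)/(71.5 − j19.9)

Z_in ≈ 30.7 + j43.5 Ω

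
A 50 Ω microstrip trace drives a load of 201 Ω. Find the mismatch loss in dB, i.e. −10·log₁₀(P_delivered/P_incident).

Γ = (201 − 50)/(201 + 50) = 0.602
|Γ|² = 0.362, so P_del/P_inc = 1 − |Γ|² = 0.638
ML = −10·log₁₀(1 − |Γ|²)

mismatch loss ≈ 1.95 dB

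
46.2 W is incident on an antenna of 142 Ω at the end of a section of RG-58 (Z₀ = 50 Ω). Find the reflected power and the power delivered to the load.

P_reflected ≈ 10.6 W; P_delivered ≈ 35.6 W

Γ = (142 − 50)/(142 + 50) = 0.479
|Γ|² = 0.23
P_refl = |Γ|²·P_inc = 10.6 W, P_del = (1 − |Γ|²)·P_inc = 35.6 W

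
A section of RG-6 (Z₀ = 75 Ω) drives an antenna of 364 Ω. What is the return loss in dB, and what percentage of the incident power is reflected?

Γ = (364 − 75)/(364 + 75) = 0.658
RL = −20·log₁₀(0.658) = 3.63 dB
P_refl/P_inc = |Γ|² = 0.433

RL ≈ 3.63 dB; 43.3% of incident power reflected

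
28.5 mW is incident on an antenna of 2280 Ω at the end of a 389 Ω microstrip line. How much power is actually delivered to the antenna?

Γ = (2280 − 389)/(2280 + 389) = 0.709
|Γ|² = 0.502
P_refl = |Γ|²·P_inc = 14.3 mW, P_del = (1 − |Γ|²)·P_inc = 14.2 mW

P_delivered ≈ 14.2 mW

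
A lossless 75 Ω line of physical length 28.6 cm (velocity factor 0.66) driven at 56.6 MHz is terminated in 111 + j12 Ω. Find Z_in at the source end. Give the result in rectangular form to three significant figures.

Z_in ≈ 96 − j28.4 Ω

λ = v/f = 0.66·c / 56.6 MHz = 3.5 m
βl = 2π·l/λ = 2π × 0.0818 = 29.4°
tan(βl) = tan(29.4°) = 0.564
Z_in = Z_0·(Z_L + jZ_0·tanβl)/(Z_0 + jZ_L·tanβl)
     = 75·(111 + j54.3)/(68.2 + j62.6)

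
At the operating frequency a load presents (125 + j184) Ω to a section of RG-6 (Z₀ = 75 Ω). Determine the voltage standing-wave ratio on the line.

VSWR ≈ 5.7

Γ = (Z_L − Z_0)/(Z_L + Z_0) = (50 + j184)/(200 + j184)
|Γ| = 191/272 = 0.702
VSWR = (1 + |Γ|)/(1 − |Γ|) = 1.7/0.298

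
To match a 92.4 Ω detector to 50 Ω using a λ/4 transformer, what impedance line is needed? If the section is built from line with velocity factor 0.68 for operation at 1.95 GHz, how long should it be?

Z_qwt = √(Z_0·R_L) = √(50 × 92.4) = √4620
λ = 0.68·c/f = 0.105 m, so l = λ/4 = 0.0262 m

Z_qwt ≈ 68 Ω; length ≈ 2.62 cm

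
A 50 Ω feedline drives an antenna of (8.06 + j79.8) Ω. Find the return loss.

RL ≈ 0.786 dB

Γ = (-41.94 + j79.8)/(58.06 + j79.8), |Γ| = 0.913
RL = −20·log₁₀|Γ| = −20·log₁₀(0.913)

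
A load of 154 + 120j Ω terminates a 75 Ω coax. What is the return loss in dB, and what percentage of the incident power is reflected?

Γ = (79 + j120)/(229 + j120), |Γ| = 0.556
RL = −20·log₁₀(0.556) = 5.1 dB
P_refl/P_inc = |Γ|² = 0.309

RL ≈ 5.1 dB; 30.9% of incident power reflected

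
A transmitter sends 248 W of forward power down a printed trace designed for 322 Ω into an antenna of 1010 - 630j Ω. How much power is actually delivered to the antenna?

|Γ| = |(688 − j630)/(1332 − j630)| = 0.633
|Γ|² = 0.401
P_refl = |Γ|²·P_inc = 99.4 W, P_del = (1 − |Γ|²)·P_inc = 149 W

P_delivered ≈ 149 W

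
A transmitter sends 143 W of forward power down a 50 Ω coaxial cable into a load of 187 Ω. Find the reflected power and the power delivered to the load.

P_reflected ≈ 47.8 W; P_delivered ≈ 95.2 W

Γ = (187 − 50)/(187 + 50) = 0.578
|Γ|² = 0.334
P_refl = |Γ|²·P_inc = 47.8 W, P_del = (1 − |Γ|²)·P_inc = 95.2 W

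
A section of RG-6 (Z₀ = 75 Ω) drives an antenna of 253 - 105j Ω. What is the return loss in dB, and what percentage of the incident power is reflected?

RL ≈ 4.44 dB; 36% of incident power reflected

Γ = (178 − j105)/(328 − j105), |Γ| = 0.6
RL = −20·log₁₀(0.6) = 4.44 dB
P_refl/P_inc = |Γ|² = 0.36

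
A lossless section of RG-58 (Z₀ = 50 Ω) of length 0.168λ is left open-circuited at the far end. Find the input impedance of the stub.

Z_in ≈ −j28.3 Ω

βl = 2π × 0.168 = 60.5°
tan(βl) = 1.77
For an open-circuited stub, Z_in = −jZ_0·cot(βl) = −jZ_0/tan(βl)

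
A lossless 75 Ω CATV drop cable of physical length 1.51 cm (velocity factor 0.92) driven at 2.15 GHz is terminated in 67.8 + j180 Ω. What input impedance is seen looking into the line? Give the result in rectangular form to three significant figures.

Z_in ≈ 59.4 − j168 Ω

λ = v/f = 0.92·c / 2.15 GHz = 0.128 m
βl = 2π·l/λ = 2π × 0.118 = 42.3°
tan(βl) = tan(42.3°) = 0.911
Z_in = Z_0·(Z_L + jZ_0·tanβl)/(Z_0 + jZ_L·tanβl)
     = 75·(67.8 + j248)/(-89 + j61.8)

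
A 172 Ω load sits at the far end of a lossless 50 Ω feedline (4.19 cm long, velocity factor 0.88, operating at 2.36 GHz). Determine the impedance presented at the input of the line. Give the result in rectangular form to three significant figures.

λ = v/f = 0.88·c / 2.36 GHz = 0.112 m
βl = 2π·l/λ = 2π × 0.375 = 135°
tan(βl) = tan(135°) = -1.01
Z_in = Z_0·(Z_L + jZ_0·tanβl)/(Z_0 + jZ_L·tanβl)
     = 50·(172 − j50.3)/(50 − j173)

Z_in ≈ 26.7 + j42 Ω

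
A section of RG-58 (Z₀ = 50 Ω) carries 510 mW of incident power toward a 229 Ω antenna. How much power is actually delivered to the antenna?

Γ = (229 − 50)/(229 + 50) = 0.642
|Γ|² = 0.412
P_refl = |Γ|²·P_inc = 210 mW, P_del = (1 − |Γ|²)·P_inc = 300 mW

P_delivered ≈ 300 mW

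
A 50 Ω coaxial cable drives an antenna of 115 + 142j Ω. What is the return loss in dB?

RL ≈ 2.88 dB

Γ = (65 + j142)/(165 + j142), |Γ| = 0.717
RL = −20·log₁₀|Γ| = −20·log₁₀(0.717)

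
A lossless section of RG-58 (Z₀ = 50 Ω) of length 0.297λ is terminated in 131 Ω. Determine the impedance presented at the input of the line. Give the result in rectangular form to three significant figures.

Z_in ≈ 20.6 + j12.8 Ω

βl = 2π × 0.297 = 107°
tan(βl) = tan(107°) = -3.29
Z_in = Z_0·(Z_L + jZ_0·tanβl)/(Z_0 + jZ_L·tanβl)
     = 50·(131 − j164)/(50 − j431)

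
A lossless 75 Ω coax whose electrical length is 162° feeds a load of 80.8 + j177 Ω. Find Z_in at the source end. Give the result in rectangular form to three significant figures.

Z_in ≈ 27.5 + j91.8 Ω

tan(βl) = tan(162°) = -0.325
Z_in = Z_0·(Z_L + jZ_0·tanβl)/(Z_0 + jZ_L·tanβl)
     = 75·(80.8 + j153)/(133 − j26.3)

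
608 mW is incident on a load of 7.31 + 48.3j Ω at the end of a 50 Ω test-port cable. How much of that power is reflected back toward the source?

P_reflected ≈ 450 mW

|Γ| = |(-42.69 + j48.3)/(57.31 + j48.3)| = 0.86
|Γ|² = 0.74
P_refl = |Γ|²·P_inc = 450 mW, P_del = (1 − |Γ|²)·P_inc = 158 mW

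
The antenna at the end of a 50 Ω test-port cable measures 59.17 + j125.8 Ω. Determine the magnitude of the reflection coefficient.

|Γ| ≈ 0.757

Γ = (Z_L − Z_0)/(Z_L + Z_0) = (9.17 + j125.8)/(109.2 + j125.8)
|Γ| = 126/167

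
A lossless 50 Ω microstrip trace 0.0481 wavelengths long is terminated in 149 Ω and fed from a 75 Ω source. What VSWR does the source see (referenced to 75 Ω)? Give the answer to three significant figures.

βl = 2π × 0.0481 = 17.3°
tan(βl) = 0.312
Z_in = Z_0·(Z_L + jZ_0·tanβl)/(Z_0 + jZ_L·tanβl) = 87.7 − j65.9 Ω
Γ_s = (Z_in − Z_s)/(Z_in + Z_s) = (12.7 − j65.9)/(163 − j65.9), |Γ_s| = 0.382
VSWR = (1 + |Γ_s|)/(1 − |Γ_s|)

VSWR ≈ 2.24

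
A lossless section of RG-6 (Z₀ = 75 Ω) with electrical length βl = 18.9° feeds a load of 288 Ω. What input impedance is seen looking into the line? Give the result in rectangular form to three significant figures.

Z_in ≈ 118 − j129 Ω

tan(βl) = tan(18.9°) = 0.342
Z_in = Z_0·(Z_L + jZ_0·tanβl)/(Z_0 + jZ_L·tanβl)
     = 75·(288 + j25.7)/(75 + j98.6)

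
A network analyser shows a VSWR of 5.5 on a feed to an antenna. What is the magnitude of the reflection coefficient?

|Γ| = (S − 1)/(S + 1) = (5.5 − 1)/(5.5 + 1) = 4.5/6.5

|Γ| ≈ 0.692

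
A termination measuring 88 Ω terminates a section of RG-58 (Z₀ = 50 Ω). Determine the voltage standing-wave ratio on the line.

For a purely resistive load, VSWR = R_L/Z_0 or Z_0/R_L (whichever > 1) = 88/50

VSWR ≈ 1.76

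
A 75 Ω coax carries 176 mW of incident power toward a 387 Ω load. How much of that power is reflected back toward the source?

Γ = (387 − 75)/(387 + 75) = 0.675
|Γ|² = 0.456
P_refl = |Γ|²·P_inc = 80.3 mW, P_del = (1 − |Γ|²)·P_inc = 95.7 mW

P_reflected ≈ 80.3 mW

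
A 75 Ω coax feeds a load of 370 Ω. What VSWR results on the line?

VSWR ≈ 4.93

Γ = (370 − 75)/(370 + 75) = 0.663
VSWR = (1 + 0.663)/(1 − 0.663)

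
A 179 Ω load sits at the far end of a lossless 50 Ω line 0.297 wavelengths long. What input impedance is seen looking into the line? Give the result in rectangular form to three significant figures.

Z_in ≈ 15.1 + j13.9 Ω

βl = 2π × 0.297 = 107°
tan(βl) = tan(107°) = -3.29
Z_in = Z_0·(Z_L + jZ_0·tanβl)/(Z_0 + jZ_L·tanβl)
     = 50·(179 − j164)/(50 − j588)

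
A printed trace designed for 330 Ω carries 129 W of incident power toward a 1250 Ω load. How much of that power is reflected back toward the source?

P_reflected ≈ 43.7 W

Γ = (1250 − 330)/(1250 + 330) = 0.582
|Γ|² = 0.339
P_refl = |Γ|²·P_inc = 43.7 W, P_del = (1 − |Γ|²)·P_inc = 85.3 W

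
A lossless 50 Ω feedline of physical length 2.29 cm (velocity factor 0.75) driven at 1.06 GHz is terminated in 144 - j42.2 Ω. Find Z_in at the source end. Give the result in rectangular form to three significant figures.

Z_in ≈ 29 − j41.1 Ω

λ = v/f = 0.75·c / 1.06 GHz = 0.212 m
βl = 2π·l/λ = 2π × 0.108 = 38.8°
tan(βl) = tan(38.8°) = 0.805
Z_in = Z_0·(Z_L + jZ_0·tanβl)/(Z_0 + jZ_L·tanβl)
     = 50·(144 − j1.94)/(84 + j116)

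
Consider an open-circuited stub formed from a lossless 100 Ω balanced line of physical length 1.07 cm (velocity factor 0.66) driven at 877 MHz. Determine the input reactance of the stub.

λ = v/f = 0.66·c / 877 MHz = 0.226 m
βl = 2π·l/λ = 2π × 0.0474 = 17.1°
tan(βl) = 0.307
For an open-circuited stub, Z_in = −jZ_0·cot(βl) = −jZ_0/tan(βl)

X_in ≈ -326 Ω (capacitive)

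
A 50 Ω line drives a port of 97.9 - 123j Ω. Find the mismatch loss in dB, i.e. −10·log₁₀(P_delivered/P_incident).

mismatch loss ≈ 2.76 dB

Γ = (47.9 − j123)/(147.9 − j123), |Γ| = 0.686
|Γ|² = 0.471, so P_del/P_inc = 1 − |Γ|² = 0.529
ML = −10·log₁₀(1 − |Γ|²)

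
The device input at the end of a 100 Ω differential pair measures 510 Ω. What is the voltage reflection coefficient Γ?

Γ = (Z_L − Z_0)/(Z_L + Z_0) = (510 − 100)/(510 + 100) = 410/610

Γ = 0.672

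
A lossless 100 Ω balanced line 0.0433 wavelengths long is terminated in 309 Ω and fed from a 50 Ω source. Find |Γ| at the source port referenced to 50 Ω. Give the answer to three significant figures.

βl = 2π × 0.0433 = 15.6°
tan(βl) = 0.279
Z_in = Z_0·(Z_L + jZ_0·tanβl)/(Z_0 + jZ_L·tanβl) = 191 − j137 Ω
Γ_s = (Z_in − Z_s)/(Z_in + Z_s) = (141 − j137)/(241 − j137), |Γ_s| = 0.709

|Γ| ≈ 0.709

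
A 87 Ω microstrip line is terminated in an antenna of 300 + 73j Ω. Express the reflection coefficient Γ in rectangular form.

Γ = (Z_L − Z_0)/(Z_L + Z_0) = (213 + j73)/(387 + j73)

Γ ≈ 0.566 + j0.0819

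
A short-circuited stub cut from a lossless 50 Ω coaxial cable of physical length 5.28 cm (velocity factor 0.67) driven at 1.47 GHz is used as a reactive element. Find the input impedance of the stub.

Z_in ≈ −j43.4 Ω

λ = v/f = 0.67·c / 1.47 GHz = 0.137 m
βl = 2π·l/λ = 2π × 0.386 = 139°
tan(βl) = -0.869
For a short-circuited stub, Z_in = jZ_0·tan(βl)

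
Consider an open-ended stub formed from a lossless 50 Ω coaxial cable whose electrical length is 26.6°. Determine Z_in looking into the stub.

tan(βl) = 0.501
For an open-ended stub, Z_in = −jZ_0·cot(βl) = −jZ_0/tan(βl)

Z_in ≈ −j99.8 Ω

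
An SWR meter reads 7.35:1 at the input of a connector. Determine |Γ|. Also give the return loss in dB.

|Γ| = (S − 1)/(S + 1) = (7.35 − 1)/(7.35 + 1) = 6.35/8.35
RL = −20·log₁₀|Γ| = −20·log₁₀(0.76)

|Γ| ≈ 0.76; return loss ≈ 2.38 dB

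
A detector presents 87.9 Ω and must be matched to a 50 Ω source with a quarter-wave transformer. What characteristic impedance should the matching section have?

Z_qwt = √(Z_0·R_L) = √(50 × 87.9) = √4395

Z_qwt ≈ 66.3 Ω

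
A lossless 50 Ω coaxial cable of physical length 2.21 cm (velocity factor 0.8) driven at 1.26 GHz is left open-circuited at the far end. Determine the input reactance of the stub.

λ = v/f = 0.8·c / 1.26 GHz = 0.19 m
βl = 2π·l/λ = 2π × 0.116 = 41.8°
tan(βl) = 0.893
For an open-circuited stub, Z_in = −jZ_0·cot(βl) = −jZ_0/tan(βl)

X_in ≈ -56 Ω (capacitive)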